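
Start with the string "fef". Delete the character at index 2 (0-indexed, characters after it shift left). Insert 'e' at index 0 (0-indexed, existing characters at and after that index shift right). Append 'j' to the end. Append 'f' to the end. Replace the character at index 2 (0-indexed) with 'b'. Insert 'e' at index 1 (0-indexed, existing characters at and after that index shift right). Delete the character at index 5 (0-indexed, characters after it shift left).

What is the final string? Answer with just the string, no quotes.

Answer: eefbj

Derivation:
Applying each edit step by step:
Start: "fef"
Op 1 (delete idx 2 = 'f'): "fef" -> "fe"
Op 2 (insert 'e' at idx 0): "fe" -> "efe"
Op 3 (append 'j'): "efe" -> "efej"
Op 4 (append 'f'): "efej" -> "efejf"
Op 5 (replace idx 2: 'e' -> 'b'): "efejf" -> "efbjf"
Op 6 (insert 'e' at idx 1): "efbjf" -> "eefbjf"
Op 7 (delete idx 5 = 'f'): "eefbjf" -> "eefbj"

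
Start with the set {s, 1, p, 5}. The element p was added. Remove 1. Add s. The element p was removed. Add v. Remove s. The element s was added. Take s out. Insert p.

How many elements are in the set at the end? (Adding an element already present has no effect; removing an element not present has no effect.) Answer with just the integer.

Tracking the set through each operation:
Start: {1, 5, p, s}
Event 1 (add p): already present, no change. Set: {1, 5, p, s}
Event 2 (remove 1): removed. Set: {5, p, s}
Event 3 (add s): already present, no change. Set: {5, p, s}
Event 4 (remove p): removed. Set: {5, s}
Event 5 (add v): added. Set: {5, s, v}
Event 6 (remove s): removed. Set: {5, v}
Event 7 (add s): added. Set: {5, s, v}
Event 8 (remove s): removed. Set: {5, v}
Event 9 (add p): added. Set: {5, p, v}

Final set: {5, p, v} (size 3)

Answer: 3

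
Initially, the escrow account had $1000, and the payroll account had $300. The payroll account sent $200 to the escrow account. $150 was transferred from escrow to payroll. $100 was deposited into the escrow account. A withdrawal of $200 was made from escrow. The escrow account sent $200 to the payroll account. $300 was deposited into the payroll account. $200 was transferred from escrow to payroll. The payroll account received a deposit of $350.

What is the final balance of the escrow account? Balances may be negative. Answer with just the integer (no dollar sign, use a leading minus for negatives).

Answer: 550

Derivation:
Tracking account balances step by step:
Start: escrow=1000, payroll=300
Event 1 (transfer 200 payroll -> escrow): payroll: 300 - 200 = 100, escrow: 1000 + 200 = 1200. Balances: escrow=1200, payroll=100
Event 2 (transfer 150 escrow -> payroll): escrow: 1200 - 150 = 1050, payroll: 100 + 150 = 250. Balances: escrow=1050, payroll=250
Event 3 (deposit 100 to escrow): escrow: 1050 + 100 = 1150. Balances: escrow=1150, payroll=250
Event 4 (withdraw 200 from escrow): escrow: 1150 - 200 = 950. Balances: escrow=950, payroll=250
Event 5 (transfer 200 escrow -> payroll): escrow: 950 - 200 = 750, payroll: 250 + 200 = 450. Balances: escrow=750, payroll=450
Event 6 (deposit 300 to payroll): payroll: 450 + 300 = 750. Balances: escrow=750, payroll=750
Event 7 (transfer 200 escrow -> payroll): escrow: 750 - 200 = 550, payroll: 750 + 200 = 950. Balances: escrow=550, payroll=950
Event 8 (deposit 350 to payroll): payroll: 950 + 350 = 1300. Balances: escrow=550, payroll=1300

Final balance of escrow: 550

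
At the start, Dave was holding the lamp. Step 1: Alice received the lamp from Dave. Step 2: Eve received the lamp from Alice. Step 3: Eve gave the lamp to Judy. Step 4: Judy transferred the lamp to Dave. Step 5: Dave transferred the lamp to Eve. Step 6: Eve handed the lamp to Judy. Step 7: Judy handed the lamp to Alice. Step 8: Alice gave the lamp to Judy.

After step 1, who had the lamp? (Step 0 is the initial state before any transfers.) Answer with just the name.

Tracking the lamp holder through step 1:
After step 0 (start): Dave
After step 1: Alice

At step 1, the holder is Alice.

Answer: Alice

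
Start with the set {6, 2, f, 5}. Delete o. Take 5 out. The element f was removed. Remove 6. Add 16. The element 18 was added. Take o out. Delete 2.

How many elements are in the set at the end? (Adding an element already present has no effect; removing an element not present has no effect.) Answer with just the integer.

Answer: 2

Derivation:
Tracking the set through each operation:
Start: {2, 5, 6, f}
Event 1 (remove o): not present, no change. Set: {2, 5, 6, f}
Event 2 (remove 5): removed. Set: {2, 6, f}
Event 3 (remove f): removed. Set: {2, 6}
Event 4 (remove 6): removed. Set: {2}
Event 5 (add 16): added. Set: {16, 2}
Event 6 (add 18): added. Set: {16, 18, 2}
Event 7 (remove o): not present, no change. Set: {16, 18, 2}
Event 8 (remove 2): removed. Set: {16, 18}

Final set: {16, 18} (size 2)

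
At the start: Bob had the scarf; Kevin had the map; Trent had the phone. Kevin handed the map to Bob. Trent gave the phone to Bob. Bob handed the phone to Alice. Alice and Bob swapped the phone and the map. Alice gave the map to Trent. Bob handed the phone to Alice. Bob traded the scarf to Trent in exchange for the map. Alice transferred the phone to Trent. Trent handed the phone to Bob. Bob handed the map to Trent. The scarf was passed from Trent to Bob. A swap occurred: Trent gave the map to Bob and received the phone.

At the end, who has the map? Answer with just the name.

Answer: Bob

Derivation:
Tracking all object holders:
Start: scarf:Bob, map:Kevin, phone:Trent
Event 1 (give map: Kevin -> Bob). State: scarf:Bob, map:Bob, phone:Trent
Event 2 (give phone: Trent -> Bob). State: scarf:Bob, map:Bob, phone:Bob
Event 3 (give phone: Bob -> Alice). State: scarf:Bob, map:Bob, phone:Alice
Event 4 (swap phone<->map: now phone:Bob, map:Alice). State: scarf:Bob, map:Alice, phone:Bob
Event 5 (give map: Alice -> Trent). State: scarf:Bob, map:Trent, phone:Bob
Event 6 (give phone: Bob -> Alice). State: scarf:Bob, map:Trent, phone:Alice
Event 7 (swap scarf<->map: now scarf:Trent, map:Bob). State: scarf:Trent, map:Bob, phone:Alice
Event 8 (give phone: Alice -> Trent). State: scarf:Trent, map:Bob, phone:Trent
Event 9 (give phone: Trent -> Bob). State: scarf:Trent, map:Bob, phone:Bob
Event 10 (give map: Bob -> Trent). State: scarf:Trent, map:Trent, phone:Bob
Event 11 (give scarf: Trent -> Bob). State: scarf:Bob, map:Trent, phone:Bob
Event 12 (swap map<->phone: now map:Bob, phone:Trent). State: scarf:Bob, map:Bob, phone:Trent

Final state: scarf:Bob, map:Bob, phone:Trent
The map is held by Bob.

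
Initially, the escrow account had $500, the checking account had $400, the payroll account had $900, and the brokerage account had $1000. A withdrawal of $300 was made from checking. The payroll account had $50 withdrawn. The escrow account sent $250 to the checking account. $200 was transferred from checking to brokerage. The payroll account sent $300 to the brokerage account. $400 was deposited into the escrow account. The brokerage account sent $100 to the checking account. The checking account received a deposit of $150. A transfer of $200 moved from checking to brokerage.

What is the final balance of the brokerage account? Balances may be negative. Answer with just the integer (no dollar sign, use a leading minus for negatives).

Answer: 1600

Derivation:
Tracking account balances step by step:
Start: escrow=500, checking=400, payroll=900, brokerage=1000
Event 1 (withdraw 300 from checking): checking: 400 - 300 = 100. Balances: escrow=500, checking=100, payroll=900, brokerage=1000
Event 2 (withdraw 50 from payroll): payroll: 900 - 50 = 850. Balances: escrow=500, checking=100, payroll=850, brokerage=1000
Event 3 (transfer 250 escrow -> checking): escrow: 500 - 250 = 250, checking: 100 + 250 = 350. Balances: escrow=250, checking=350, payroll=850, brokerage=1000
Event 4 (transfer 200 checking -> brokerage): checking: 350 - 200 = 150, brokerage: 1000 + 200 = 1200. Balances: escrow=250, checking=150, payroll=850, brokerage=1200
Event 5 (transfer 300 payroll -> brokerage): payroll: 850 - 300 = 550, brokerage: 1200 + 300 = 1500. Balances: escrow=250, checking=150, payroll=550, brokerage=1500
Event 6 (deposit 400 to escrow): escrow: 250 + 400 = 650. Balances: escrow=650, checking=150, payroll=550, brokerage=1500
Event 7 (transfer 100 brokerage -> checking): brokerage: 1500 - 100 = 1400, checking: 150 + 100 = 250. Balances: escrow=650, checking=250, payroll=550, brokerage=1400
Event 8 (deposit 150 to checking): checking: 250 + 150 = 400. Balances: escrow=650, checking=400, payroll=550, brokerage=1400
Event 9 (transfer 200 checking -> brokerage): checking: 400 - 200 = 200, brokerage: 1400 + 200 = 1600. Balances: escrow=650, checking=200, payroll=550, brokerage=1600

Final balance of brokerage: 1600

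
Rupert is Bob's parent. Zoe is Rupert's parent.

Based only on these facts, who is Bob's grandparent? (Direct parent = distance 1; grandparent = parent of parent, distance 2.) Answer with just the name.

Answer: Zoe

Derivation:
Reconstructing the parent chain from the given facts:
  Zoe -> Rupert -> Bob
(each arrow means 'parent of the next')
Positions in the chain (0 = top):
  position of Zoe: 0
  position of Rupert: 1
  position of Bob: 2

Bob is at position 2; the grandparent is 2 steps up the chain, i.e. position 0: Zoe.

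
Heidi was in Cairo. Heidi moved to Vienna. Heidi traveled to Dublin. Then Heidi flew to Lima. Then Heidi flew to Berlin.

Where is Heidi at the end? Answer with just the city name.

Tracking Heidi's location:
Start: Heidi is in Cairo.
After move 1: Cairo -> Vienna. Heidi is in Vienna.
After move 2: Vienna -> Dublin. Heidi is in Dublin.
After move 3: Dublin -> Lima. Heidi is in Lima.
After move 4: Lima -> Berlin. Heidi is in Berlin.

Answer: Berlin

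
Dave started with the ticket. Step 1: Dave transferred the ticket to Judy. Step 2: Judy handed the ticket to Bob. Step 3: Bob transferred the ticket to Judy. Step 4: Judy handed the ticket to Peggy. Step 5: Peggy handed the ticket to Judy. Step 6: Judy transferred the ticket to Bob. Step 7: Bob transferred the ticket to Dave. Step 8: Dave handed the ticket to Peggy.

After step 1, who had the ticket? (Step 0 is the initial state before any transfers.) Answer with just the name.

Answer: Judy

Derivation:
Tracking the ticket holder through step 1:
After step 0 (start): Dave
After step 1: Judy

At step 1, the holder is Judy.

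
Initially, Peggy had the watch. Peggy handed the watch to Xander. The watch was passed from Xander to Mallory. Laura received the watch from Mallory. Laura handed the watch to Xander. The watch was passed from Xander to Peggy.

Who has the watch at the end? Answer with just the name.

Answer: Peggy

Derivation:
Tracking the watch through each event:
Start: Peggy has the watch.
After event 1: Xander has the watch.
After event 2: Mallory has the watch.
After event 3: Laura has the watch.
After event 4: Xander has the watch.
After event 5: Peggy has the watch.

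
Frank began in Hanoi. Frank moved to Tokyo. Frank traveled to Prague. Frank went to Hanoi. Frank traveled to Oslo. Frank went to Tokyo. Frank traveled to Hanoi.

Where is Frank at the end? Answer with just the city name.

Tracking Frank's location:
Start: Frank is in Hanoi.
After move 1: Hanoi -> Tokyo. Frank is in Tokyo.
After move 2: Tokyo -> Prague. Frank is in Prague.
After move 3: Prague -> Hanoi. Frank is in Hanoi.
After move 4: Hanoi -> Oslo. Frank is in Oslo.
After move 5: Oslo -> Tokyo. Frank is in Tokyo.
After move 6: Tokyo -> Hanoi. Frank is in Hanoi.

Answer: Hanoi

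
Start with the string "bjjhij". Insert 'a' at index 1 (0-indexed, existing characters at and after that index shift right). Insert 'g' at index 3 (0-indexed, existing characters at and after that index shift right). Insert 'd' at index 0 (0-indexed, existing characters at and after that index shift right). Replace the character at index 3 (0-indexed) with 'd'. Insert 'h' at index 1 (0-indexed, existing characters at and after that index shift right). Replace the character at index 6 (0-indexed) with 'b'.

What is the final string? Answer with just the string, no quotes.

Applying each edit step by step:
Start: "bjjhij"
Op 1 (insert 'a' at idx 1): "bjjhij" -> "bajjhij"
Op 2 (insert 'g' at idx 3): "bajjhij" -> "bajgjhij"
Op 3 (insert 'd' at idx 0): "bajgjhij" -> "dbajgjhij"
Op 4 (replace idx 3: 'j' -> 'd'): "dbajgjhij" -> "dbadgjhij"
Op 5 (insert 'h' at idx 1): "dbadgjhij" -> "dhbadgjhij"
Op 6 (replace idx 6: 'j' -> 'b'): "dhbadgjhij" -> "dhbadgbhij"

Answer: dhbadgbhij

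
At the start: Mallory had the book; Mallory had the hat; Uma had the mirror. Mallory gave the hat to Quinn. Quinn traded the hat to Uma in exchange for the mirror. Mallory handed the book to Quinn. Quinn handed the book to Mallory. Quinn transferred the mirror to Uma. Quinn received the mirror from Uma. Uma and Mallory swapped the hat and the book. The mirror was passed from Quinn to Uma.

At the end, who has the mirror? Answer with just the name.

Tracking all object holders:
Start: book:Mallory, hat:Mallory, mirror:Uma
Event 1 (give hat: Mallory -> Quinn). State: book:Mallory, hat:Quinn, mirror:Uma
Event 2 (swap hat<->mirror: now hat:Uma, mirror:Quinn). State: book:Mallory, hat:Uma, mirror:Quinn
Event 3 (give book: Mallory -> Quinn). State: book:Quinn, hat:Uma, mirror:Quinn
Event 4 (give book: Quinn -> Mallory). State: book:Mallory, hat:Uma, mirror:Quinn
Event 5 (give mirror: Quinn -> Uma). State: book:Mallory, hat:Uma, mirror:Uma
Event 6 (give mirror: Uma -> Quinn). State: book:Mallory, hat:Uma, mirror:Quinn
Event 7 (swap hat<->book: now hat:Mallory, book:Uma). State: book:Uma, hat:Mallory, mirror:Quinn
Event 8 (give mirror: Quinn -> Uma). State: book:Uma, hat:Mallory, mirror:Uma

Final state: book:Uma, hat:Mallory, mirror:Uma
The mirror is held by Uma.

Answer: Uma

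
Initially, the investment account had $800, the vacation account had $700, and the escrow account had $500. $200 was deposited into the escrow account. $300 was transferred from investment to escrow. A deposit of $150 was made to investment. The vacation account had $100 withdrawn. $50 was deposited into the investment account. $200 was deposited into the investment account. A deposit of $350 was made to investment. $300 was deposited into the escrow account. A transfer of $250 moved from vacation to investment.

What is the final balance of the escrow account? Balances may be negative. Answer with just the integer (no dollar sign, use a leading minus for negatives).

Answer: 1300

Derivation:
Tracking account balances step by step:
Start: investment=800, vacation=700, escrow=500
Event 1 (deposit 200 to escrow): escrow: 500 + 200 = 700. Balances: investment=800, vacation=700, escrow=700
Event 2 (transfer 300 investment -> escrow): investment: 800 - 300 = 500, escrow: 700 + 300 = 1000. Balances: investment=500, vacation=700, escrow=1000
Event 3 (deposit 150 to investment): investment: 500 + 150 = 650. Balances: investment=650, vacation=700, escrow=1000
Event 4 (withdraw 100 from vacation): vacation: 700 - 100 = 600. Balances: investment=650, vacation=600, escrow=1000
Event 5 (deposit 50 to investment): investment: 650 + 50 = 700. Balances: investment=700, vacation=600, escrow=1000
Event 6 (deposit 200 to investment): investment: 700 + 200 = 900. Balances: investment=900, vacation=600, escrow=1000
Event 7 (deposit 350 to investment): investment: 900 + 350 = 1250. Balances: investment=1250, vacation=600, escrow=1000
Event 8 (deposit 300 to escrow): escrow: 1000 + 300 = 1300. Balances: investment=1250, vacation=600, escrow=1300
Event 9 (transfer 250 vacation -> investment): vacation: 600 - 250 = 350, investment: 1250 + 250 = 1500. Balances: investment=1500, vacation=350, escrow=1300

Final balance of escrow: 1300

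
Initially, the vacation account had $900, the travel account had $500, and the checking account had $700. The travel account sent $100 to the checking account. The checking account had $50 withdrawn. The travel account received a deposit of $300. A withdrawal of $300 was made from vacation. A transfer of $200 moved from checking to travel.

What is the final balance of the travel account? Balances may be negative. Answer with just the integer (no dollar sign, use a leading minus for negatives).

Answer: 900

Derivation:
Tracking account balances step by step:
Start: vacation=900, travel=500, checking=700
Event 1 (transfer 100 travel -> checking): travel: 500 - 100 = 400, checking: 700 + 100 = 800. Balances: vacation=900, travel=400, checking=800
Event 2 (withdraw 50 from checking): checking: 800 - 50 = 750. Balances: vacation=900, travel=400, checking=750
Event 3 (deposit 300 to travel): travel: 400 + 300 = 700. Balances: vacation=900, travel=700, checking=750
Event 4 (withdraw 300 from vacation): vacation: 900 - 300 = 600. Balances: vacation=600, travel=700, checking=750
Event 5 (transfer 200 checking -> travel): checking: 750 - 200 = 550, travel: 700 + 200 = 900. Balances: vacation=600, travel=900, checking=550

Final balance of travel: 900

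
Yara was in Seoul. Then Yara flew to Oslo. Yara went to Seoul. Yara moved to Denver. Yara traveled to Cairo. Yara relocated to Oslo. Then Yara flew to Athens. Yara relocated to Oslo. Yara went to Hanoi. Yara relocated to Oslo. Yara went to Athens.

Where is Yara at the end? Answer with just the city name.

Answer: Athens

Derivation:
Tracking Yara's location:
Start: Yara is in Seoul.
After move 1: Seoul -> Oslo. Yara is in Oslo.
After move 2: Oslo -> Seoul. Yara is in Seoul.
After move 3: Seoul -> Denver. Yara is in Denver.
After move 4: Denver -> Cairo. Yara is in Cairo.
After move 5: Cairo -> Oslo. Yara is in Oslo.
After move 6: Oslo -> Athens. Yara is in Athens.
After move 7: Athens -> Oslo. Yara is in Oslo.
After move 8: Oslo -> Hanoi. Yara is in Hanoi.
After move 9: Hanoi -> Oslo. Yara is in Oslo.
After move 10: Oslo -> Athens. Yara is in Athens.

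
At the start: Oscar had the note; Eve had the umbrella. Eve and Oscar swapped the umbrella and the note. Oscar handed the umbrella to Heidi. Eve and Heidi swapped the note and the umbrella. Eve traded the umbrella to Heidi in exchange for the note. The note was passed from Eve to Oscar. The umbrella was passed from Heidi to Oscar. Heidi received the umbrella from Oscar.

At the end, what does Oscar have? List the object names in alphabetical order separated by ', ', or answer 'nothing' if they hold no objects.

Tracking all object holders:
Start: note:Oscar, umbrella:Eve
Event 1 (swap umbrella<->note: now umbrella:Oscar, note:Eve). State: note:Eve, umbrella:Oscar
Event 2 (give umbrella: Oscar -> Heidi). State: note:Eve, umbrella:Heidi
Event 3 (swap note<->umbrella: now note:Heidi, umbrella:Eve). State: note:Heidi, umbrella:Eve
Event 4 (swap umbrella<->note: now umbrella:Heidi, note:Eve). State: note:Eve, umbrella:Heidi
Event 5 (give note: Eve -> Oscar). State: note:Oscar, umbrella:Heidi
Event 6 (give umbrella: Heidi -> Oscar). State: note:Oscar, umbrella:Oscar
Event 7 (give umbrella: Oscar -> Heidi). State: note:Oscar, umbrella:Heidi

Final state: note:Oscar, umbrella:Heidi
Oscar holds: note.

Answer: note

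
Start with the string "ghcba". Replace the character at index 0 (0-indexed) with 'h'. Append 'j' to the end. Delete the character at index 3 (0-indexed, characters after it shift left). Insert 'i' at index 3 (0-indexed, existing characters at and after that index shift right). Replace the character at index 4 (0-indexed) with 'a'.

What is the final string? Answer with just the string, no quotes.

Applying each edit step by step:
Start: "ghcba"
Op 1 (replace idx 0: 'g' -> 'h'): "ghcba" -> "hhcba"
Op 2 (append 'j'): "hhcba" -> "hhcbaj"
Op 3 (delete idx 3 = 'b'): "hhcbaj" -> "hhcaj"
Op 4 (insert 'i' at idx 3): "hhcaj" -> "hhciaj"
Op 5 (replace idx 4: 'a' -> 'a'): "hhciaj" -> "hhciaj"

Answer: hhciaj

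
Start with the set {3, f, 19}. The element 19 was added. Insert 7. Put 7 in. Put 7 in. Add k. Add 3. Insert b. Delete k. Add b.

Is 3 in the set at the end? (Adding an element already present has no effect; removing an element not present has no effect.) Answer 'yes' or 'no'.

Tracking the set through each operation:
Start: {19, 3, f}
Event 1 (add 19): already present, no change. Set: {19, 3, f}
Event 2 (add 7): added. Set: {19, 3, 7, f}
Event 3 (add 7): already present, no change. Set: {19, 3, 7, f}
Event 4 (add 7): already present, no change. Set: {19, 3, 7, f}
Event 5 (add k): added. Set: {19, 3, 7, f, k}
Event 6 (add 3): already present, no change. Set: {19, 3, 7, f, k}
Event 7 (add b): added. Set: {19, 3, 7, b, f, k}
Event 8 (remove k): removed. Set: {19, 3, 7, b, f}
Event 9 (add b): already present, no change. Set: {19, 3, 7, b, f}

Final set: {19, 3, 7, b, f} (size 5)
3 is in the final set.

Answer: yes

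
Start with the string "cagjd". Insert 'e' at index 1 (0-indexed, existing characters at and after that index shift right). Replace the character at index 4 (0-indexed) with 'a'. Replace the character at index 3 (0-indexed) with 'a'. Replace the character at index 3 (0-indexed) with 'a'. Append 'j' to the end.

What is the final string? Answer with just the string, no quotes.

Applying each edit step by step:
Start: "cagjd"
Op 1 (insert 'e' at idx 1): "cagjd" -> "ceagjd"
Op 2 (replace idx 4: 'j' -> 'a'): "ceagjd" -> "ceagad"
Op 3 (replace idx 3: 'g' -> 'a'): "ceagad" -> "ceaaad"
Op 4 (replace idx 3: 'a' -> 'a'): "ceaaad" -> "ceaaad"
Op 5 (append 'j'): "ceaaad" -> "ceaaadj"

Answer: ceaaadj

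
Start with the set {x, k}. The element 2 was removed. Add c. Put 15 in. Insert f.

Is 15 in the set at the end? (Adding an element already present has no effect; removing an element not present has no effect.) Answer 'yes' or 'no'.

Tracking the set through each operation:
Start: {k, x}
Event 1 (remove 2): not present, no change. Set: {k, x}
Event 2 (add c): added. Set: {c, k, x}
Event 3 (add 15): added. Set: {15, c, k, x}
Event 4 (add f): added. Set: {15, c, f, k, x}

Final set: {15, c, f, k, x} (size 5)
15 is in the final set.

Answer: yes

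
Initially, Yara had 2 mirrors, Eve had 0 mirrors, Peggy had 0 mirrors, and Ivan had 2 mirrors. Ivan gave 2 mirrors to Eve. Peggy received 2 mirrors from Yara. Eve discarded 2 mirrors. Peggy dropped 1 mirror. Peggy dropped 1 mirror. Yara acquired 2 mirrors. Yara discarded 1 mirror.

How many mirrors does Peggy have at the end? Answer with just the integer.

Answer: 0

Derivation:
Tracking counts step by step:
Start: Yara=2, Eve=0, Peggy=0, Ivan=2
Event 1 (Ivan -> Eve, 2): Ivan: 2 -> 0, Eve: 0 -> 2. State: Yara=2, Eve=2, Peggy=0, Ivan=0
Event 2 (Yara -> Peggy, 2): Yara: 2 -> 0, Peggy: 0 -> 2. State: Yara=0, Eve=2, Peggy=2, Ivan=0
Event 3 (Eve -2): Eve: 2 -> 0. State: Yara=0, Eve=0, Peggy=2, Ivan=0
Event 4 (Peggy -1): Peggy: 2 -> 1. State: Yara=0, Eve=0, Peggy=1, Ivan=0
Event 5 (Peggy -1): Peggy: 1 -> 0. State: Yara=0, Eve=0, Peggy=0, Ivan=0
Event 6 (Yara +2): Yara: 0 -> 2. State: Yara=2, Eve=0, Peggy=0, Ivan=0
Event 7 (Yara -1): Yara: 2 -> 1. State: Yara=1, Eve=0, Peggy=0, Ivan=0

Peggy's final count: 0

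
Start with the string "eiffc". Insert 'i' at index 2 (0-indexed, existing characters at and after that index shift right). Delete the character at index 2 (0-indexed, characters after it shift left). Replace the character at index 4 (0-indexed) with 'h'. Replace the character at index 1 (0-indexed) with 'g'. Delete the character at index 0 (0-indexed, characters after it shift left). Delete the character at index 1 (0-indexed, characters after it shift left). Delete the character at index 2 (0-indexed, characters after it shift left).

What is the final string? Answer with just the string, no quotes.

Answer: gf

Derivation:
Applying each edit step by step:
Start: "eiffc"
Op 1 (insert 'i' at idx 2): "eiffc" -> "eiiffc"
Op 2 (delete idx 2 = 'i'): "eiiffc" -> "eiffc"
Op 3 (replace idx 4: 'c' -> 'h'): "eiffc" -> "eiffh"
Op 4 (replace idx 1: 'i' -> 'g'): "eiffh" -> "egffh"
Op 5 (delete idx 0 = 'e'): "egffh" -> "gffh"
Op 6 (delete idx 1 = 'f'): "gffh" -> "gfh"
Op 7 (delete idx 2 = 'h'): "gfh" -> "gf"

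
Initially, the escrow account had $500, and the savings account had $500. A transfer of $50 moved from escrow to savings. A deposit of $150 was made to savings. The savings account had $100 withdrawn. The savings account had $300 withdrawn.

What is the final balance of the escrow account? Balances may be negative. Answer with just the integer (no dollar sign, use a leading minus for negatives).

Tracking account balances step by step:
Start: escrow=500, savings=500
Event 1 (transfer 50 escrow -> savings): escrow: 500 - 50 = 450, savings: 500 + 50 = 550. Balances: escrow=450, savings=550
Event 2 (deposit 150 to savings): savings: 550 + 150 = 700. Balances: escrow=450, savings=700
Event 3 (withdraw 100 from savings): savings: 700 - 100 = 600. Balances: escrow=450, savings=600
Event 4 (withdraw 300 from savings): savings: 600 - 300 = 300. Balances: escrow=450, savings=300

Final balance of escrow: 450

Answer: 450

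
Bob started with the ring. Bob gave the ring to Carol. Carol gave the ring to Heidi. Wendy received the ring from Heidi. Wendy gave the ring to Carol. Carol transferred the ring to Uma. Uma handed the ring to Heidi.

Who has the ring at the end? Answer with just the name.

Tracking the ring through each event:
Start: Bob has the ring.
After event 1: Carol has the ring.
After event 2: Heidi has the ring.
After event 3: Wendy has the ring.
After event 4: Carol has the ring.
After event 5: Uma has the ring.
After event 6: Heidi has the ring.

Answer: Heidi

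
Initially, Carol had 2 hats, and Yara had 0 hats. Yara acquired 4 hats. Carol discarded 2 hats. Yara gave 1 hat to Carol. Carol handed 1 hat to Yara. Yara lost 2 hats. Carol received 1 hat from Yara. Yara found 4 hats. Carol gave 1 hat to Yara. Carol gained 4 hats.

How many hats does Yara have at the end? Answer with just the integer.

Answer: 6

Derivation:
Tracking counts step by step:
Start: Carol=2, Yara=0
Event 1 (Yara +4): Yara: 0 -> 4. State: Carol=2, Yara=4
Event 2 (Carol -2): Carol: 2 -> 0. State: Carol=0, Yara=4
Event 3 (Yara -> Carol, 1): Yara: 4 -> 3, Carol: 0 -> 1. State: Carol=1, Yara=3
Event 4 (Carol -> Yara, 1): Carol: 1 -> 0, Yara: 3 -> 4. State: Carol=0, Yara=4
Event 5 (Yara -2): Yara: 4 -> 2. State: Carol=0, Yara=2
Event 6 (Yara -> Carol, 1): Yara: 2 -> 1, Carol: 0 -> 1. State: Carol=1, Yara=1
Event 7 (Yara +4): Yara: 1 -> 5. State: Carol=1, Yara=5
Event 8 (Carol -> Yara, 1): Carol: 1 -> 0, Yara: 5 -> 6. State: Carol=0, Yara=6
Event 9 (Carol +4): Carol: 0 -> 4. State: Carol=4, Yara=6

Yara's final count: 6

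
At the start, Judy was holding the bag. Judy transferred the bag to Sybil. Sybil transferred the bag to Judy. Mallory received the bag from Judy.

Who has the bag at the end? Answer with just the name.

Tracking the bag through each event:
Start: Judy has the bag.
After event 1: Sybil has the bag.
After event 2: Judy has the bag.
After event 3: Mallory has the bag.

Answer: Mallory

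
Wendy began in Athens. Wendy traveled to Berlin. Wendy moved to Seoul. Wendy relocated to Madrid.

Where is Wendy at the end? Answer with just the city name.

Tracking Wendy's location:
Start: Wendy is in Athens.
After move 1: Athens -> Berlin. Wendy is in Berlin.
After move 2: Berlin -> Seoul. Wendy is in Seoul.
After move 3: Seoul -> Madrid. Wendy is in Madrid.

Answer: Madrid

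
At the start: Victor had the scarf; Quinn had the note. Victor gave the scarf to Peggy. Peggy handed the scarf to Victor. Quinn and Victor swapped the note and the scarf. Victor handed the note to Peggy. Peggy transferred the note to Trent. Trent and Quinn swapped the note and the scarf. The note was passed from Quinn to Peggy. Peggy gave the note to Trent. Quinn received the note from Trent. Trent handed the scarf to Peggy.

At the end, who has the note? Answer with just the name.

Answer: Quinn

Derivation:
Tracking all object holders:
Start: scarf:Victor, note:Quinn
Event 1 (give scarf: Victor -> Peggy). State: scarf:Peggy, note:Quinn
Event 2 (give scarf: Peggy -> Victor). State: scarf:Victor, note:Quinn
Event 3 (swap note<->scarf: now note:Victor, scarf:Quinn). State: scarf:Quinn, note:Victor
Event 4 (give note: Victor -> Peggy). State: scarf:Quinn, note:Peggy
Event 5 (give note: Peggy -> Trent). State: scarf:Quinn, note:Trent
Event 6 (swap note<->scarf: now note:Quinn, scarf:Trent). State: scarf:Trent, note:Quinn
Event 7 (give note: Quinn -> Peggy). State: scarf:Trent, note:Peggy
Event 8 (give note: Peggy -> Trent). State: scarf:Trent, note:Trent
Event 9 (give note: Trent -> Quinn). State: scarf:Trent, note:Quinn
Event 10 (give scarf: Trent -> Peggy). State: scarf:Peggy, note:Quinn

Final state: scarf:Peggy, note:Quinn
The note is held by Quinn.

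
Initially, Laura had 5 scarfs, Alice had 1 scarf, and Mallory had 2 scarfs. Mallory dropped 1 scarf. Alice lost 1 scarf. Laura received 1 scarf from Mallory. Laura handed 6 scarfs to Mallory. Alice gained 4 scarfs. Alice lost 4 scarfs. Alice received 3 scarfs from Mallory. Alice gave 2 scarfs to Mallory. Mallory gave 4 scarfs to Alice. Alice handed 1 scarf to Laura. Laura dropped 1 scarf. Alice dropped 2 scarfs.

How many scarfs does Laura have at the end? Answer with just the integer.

Answer: 0

Derivation:
Tracking counts step by step:
Start: Laura=5, Alice=1, Mallory=2
Event 1 (Mallory -1): Mallory: 2 -> 1. State: Laura=5, Alice=1, Mallory=1
Event 2 (Alice -1): Alice: 1 -> 0. State: Laura=5, Alice=0, Mallory=1
Event 3 (Mallory -> Laura, 1): Mallory: 1 -> 0, Laura: 5 -> 6. State: Laura=6, Alice=0, Mallory=0
Event 4 (Laura -> Mallory, 6): Laura: 6 -> 0, Mallory: 0 -> 6. State: Laura=0, Alice=0, Mallory=6
Event 5 (Alice +4): Alice: 0 -> 4. State: Laura=0, Alice=4, Mallory=6
Event 6 (Alice -4): Alice: 4 -> 0. State: Laura=0, Alice=0, Mallory=6
Event 7 (Mallory -> Alice, 3): Mallory: 6 -> 3, Alice: 0 -> 3. State: Laura=0, Alice=3, Mallory=3
Event 8 (Alice -> Mallory, 2): Alice: 3 -> 1, Mallory: 3 -> 5. State: Laura=0, Alice=1, Mallory=5
Event 9 (Mallory -> Alice, 4): Mallory: 5 -> 1, Alice: 1 -> 5. State: Laura=0, Alice=5, Mallory=1
Event 10 (Alice -> Laura, 1): Alice: 5 -> 4, Laura: 0 -> 1. State: Laura=1, Alice=4, Mallory=1
Event 11 (Laura -1): Laura: 1 -> 0. State: Laura=0, Alice=4, Mallory=1
Event 12 (Alice -2): Alice: 4 -> 2. State: Laura=0, Alice=2, Mallory=1

Laura's final count: 0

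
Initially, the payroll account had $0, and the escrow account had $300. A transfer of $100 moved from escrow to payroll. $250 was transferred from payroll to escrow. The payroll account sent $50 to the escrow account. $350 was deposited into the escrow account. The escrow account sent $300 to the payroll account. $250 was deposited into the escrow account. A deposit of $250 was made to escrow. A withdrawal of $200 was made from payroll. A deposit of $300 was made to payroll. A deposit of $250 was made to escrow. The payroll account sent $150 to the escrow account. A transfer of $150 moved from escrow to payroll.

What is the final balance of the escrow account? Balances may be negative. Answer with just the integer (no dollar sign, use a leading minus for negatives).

Answer: 1300

Derivation:
Tracking account balances step by step:
Start: payroll=0, escrow=300
Event 1 (transfer 100 escrow -> payroll): escrow: 300 - 100 = 200, payroll: 0 + 100 = 100. Balances: payroll=100, escrow=200
Event 2 (transfer 250 payroll -> escrow): payroll: 100 - 250 = -150, escrow: 200 + 250 = 450. Balances: payroll=-150, escrow=450
Event 3 (transfer 50 payroll -> escrow): payroll: -150 - 50 = -200, escrow: 450 + 50 = 500. Balances: payroll=-200, escrow=500
Event 4 (deposit 350 to escrow): escrow: 500 + 350 = 850. Balances: payroll=-200, escrow=850
Event 5 (transfer 300 escrow -> payroll): escrow: 850 - 300 = 550, payroll: -200 + 300 = 100. Balances: payroll=100, escrow=550
Event 6 (deposit 250 to escrow): escrow: 550 + 250 = 800. Balances: payroll=100, escrow=800
Event 7 (deposit 250 to escrow): escrow: 800 + 250 = 1050. Balances: payroll=100, escrow=1050
Event 8 (withdraw 200 from payroll): payroll: 100 - 200 = -100. Balances: payroll=-100, escrow=1050
Event 9 (deposit 300 to payroll): payroll: -100 + 300 = 200. Balances: payroll=200, escrow=1050
Event 10 (deposit 250 to escrow): escrow: 1050 + 250 = 1300. Balances: payroll=200, escrow=1300
Event 11 (transfer 150 payroll -> escrow): payroll: 200 - 150 = 50, escrow: 1300 + 150 = 1450. Balances: payroll=50, escrow=1450
Event 12 (transfer 150 escrow -> payroll): escrow: 1450 - 150 = 1300, payroll: 50 + 150 = 200. Balances: payroll=200, escrow=1300

Final balance of escrow: 1300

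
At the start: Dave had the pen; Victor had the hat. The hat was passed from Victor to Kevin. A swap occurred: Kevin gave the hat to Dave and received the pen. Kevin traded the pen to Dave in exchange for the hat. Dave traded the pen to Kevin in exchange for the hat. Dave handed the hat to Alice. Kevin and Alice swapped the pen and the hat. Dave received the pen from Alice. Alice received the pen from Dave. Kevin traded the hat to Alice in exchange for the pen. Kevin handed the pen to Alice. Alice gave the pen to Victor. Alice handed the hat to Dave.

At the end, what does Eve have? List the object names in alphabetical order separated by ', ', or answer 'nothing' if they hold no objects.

Tracking all object holders:
Start: pen:Dave, hat:Victor
Event 1 (give hat: Victor -> Kevin). State: pen:Dave, hat:Kevin
Event 2 (swap hat<->pen: now hat:Dave, pen:Kevin). State: pen:Kevin, hat:Dave
Event 3 (swap pen<->hat: now pen:Dave, hat:Kevin). State: pen:Dave, hat:Kevin
Event 4 (swap pen<->hat: now pen:Kevin, hat:Dave). State: pen:Kevin, hat:Dave
Event 5 (give hat: Dave -> Alice). State: pen:Kevin, hat:Alice
Event 6 (swap pen<->hat: now pen:Alice, hat:Kevin). State: pen:Alice, hat:Kevin
Event 7 (give pen: Alice -> Dave). State: pen:Dave, hat:Kevin
Event 8 (give pen: Dave -> Alice). State: pen:Alice, hat:Kevin
Event 9 (swap hat<->pen: now hat:Alice, pen:Kevin). State: pen:Kevin, hat:Alice
Event 10 (give pen: Kevin -> Alice). State: pen:Alice, hat:Alice
Event 11 (give pen: Alice -> Victor). State: pen:Victor, hat:Alice
Event 12 (give hat: Alice -> Dave). State: pen:Victor, hat:Dave

Final state: pen:Victor, hat:Dave
Eve holds: (nothing).

Answer: nothing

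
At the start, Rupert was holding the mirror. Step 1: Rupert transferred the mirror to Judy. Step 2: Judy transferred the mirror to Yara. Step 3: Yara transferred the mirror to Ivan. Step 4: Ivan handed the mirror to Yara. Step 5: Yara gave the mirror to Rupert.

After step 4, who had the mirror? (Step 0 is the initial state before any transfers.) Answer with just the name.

Tracking the mirror holder through step 4:
After step 0 (start): Rupert
After step 1: Judy
After step 2: Yara
After step 3: Ivan
After step 4: Yara

At step 4, the holder is Yara.

Answer: Yara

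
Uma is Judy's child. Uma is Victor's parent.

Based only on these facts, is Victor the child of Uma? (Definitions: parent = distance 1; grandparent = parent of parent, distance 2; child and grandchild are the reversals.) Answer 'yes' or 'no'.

Answer: yes

Derivation:
Reconstructing the parent chain from the given facts:
  Judy -> Uma -> Victor
(each arrow means 'parent of the next')
Positions in the chain (0 = top):
  position of Judy: 0
  position of Uma: 1
  position of Victor: 2

Victor is at position 2, Uma is at position 1; signed distance (j - i) = -1.
'child' requires j - i = -1. Actual distance is -1, so the relation HOLDS.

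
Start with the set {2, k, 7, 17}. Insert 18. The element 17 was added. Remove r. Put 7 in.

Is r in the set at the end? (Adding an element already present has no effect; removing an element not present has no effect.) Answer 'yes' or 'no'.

Tracking the set through each operation:
Start: {17, 2, 7, k}
Event 1 (add 18): added. Set: {17, 18, 2, 7, k}
Event 2 (add 17): already present, no change. Set: {17, 18, 2, 7, k}
Event 3 (remove r): not present, no change. Set: {17, 18, 2, 7, k}
Event 4 (add 7): already present, no change. Set: {17, 18, 2, 7, k}

Final set: {17, 18, 2, 7, k} (size 5)
r is NOT in the final set.

Answer: no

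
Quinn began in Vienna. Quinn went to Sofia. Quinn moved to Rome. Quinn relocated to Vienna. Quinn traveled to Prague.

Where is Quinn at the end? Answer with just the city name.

Answer: Prague

Derivation:
Tracking Quinn's location:
Start: Quinn is in Vienna.
After move 1: Vienna -> Sofia. Quinn is in Sofia.
After move 2: Sofia -> Rome. Quinn is in Rome.
After move 3: Rome -> Vienna. Quinn is in Vienna.
After move 4: Vienna -> Prague. Quinn is in Prague.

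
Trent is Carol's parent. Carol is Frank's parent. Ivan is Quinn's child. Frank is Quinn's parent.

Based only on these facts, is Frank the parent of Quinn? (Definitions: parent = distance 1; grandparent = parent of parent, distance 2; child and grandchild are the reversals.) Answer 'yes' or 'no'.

Answer: yes

Derivation:
Reconstructing the parent chain from the given facts:
  Trent -> Carol -> Frank -> Quinn -> Ivan
(each arrow means 'parent of the next')
Positions in the chain (0 = top):
  position of Trent: 0
  position of Carol: 1
  position of Frank: 2
  position of Quinn: 3
  position of Ivan: 4

Frank is at position 2, Quinn is at position 3; signed distance (j - i) = 1.
'parent' requires j - i = 1. Actual distance is 1, so the relation HOLDS.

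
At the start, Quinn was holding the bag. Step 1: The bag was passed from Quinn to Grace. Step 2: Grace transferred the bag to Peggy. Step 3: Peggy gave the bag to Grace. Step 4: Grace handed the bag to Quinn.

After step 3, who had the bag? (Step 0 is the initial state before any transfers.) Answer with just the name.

Tracking the bag holder through step 3:
After step 0 (start): Quinn
After step 1: Grace
After step 2: Peggy
After step 3: Grace

At step 3, the holder is Grace.

Answer: Grace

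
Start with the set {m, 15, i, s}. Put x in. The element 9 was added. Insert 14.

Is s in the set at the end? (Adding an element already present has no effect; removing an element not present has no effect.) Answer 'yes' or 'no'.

Answer: yes

Derivation:
Tracking the set through each operation:
Start: {15, i, m, s}
Event 1 (add x): added. Set: {15, i, m, s, x}
Event 2 (add 9): added. Set: {15, 9, i, m, s, x}
Event 3 (add 14): added. Set: {14, 15, 9, i, m, s, x}

Final set: {14, 15, 9, i, m, s, x} (size 7)
s is in the final set.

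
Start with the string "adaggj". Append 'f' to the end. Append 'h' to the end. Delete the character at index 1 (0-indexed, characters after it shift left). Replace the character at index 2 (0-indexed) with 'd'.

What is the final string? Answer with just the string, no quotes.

Applying each edit step by step:
Start: "adaggj"
Op 1 (append 'f'): "adaggj" -> "adaggjf"
Op 2 (append 'h'): "adaggjf" -> "adaggjfh"
Op 3 (delete idx 1 = 'd'): "adaggjfh" -> "aaggjfh"
Op 4 (replace idx 2: 'g' -> 'd'): "aaggjfh" -> "aadgjfh"

Answer: aadgjfh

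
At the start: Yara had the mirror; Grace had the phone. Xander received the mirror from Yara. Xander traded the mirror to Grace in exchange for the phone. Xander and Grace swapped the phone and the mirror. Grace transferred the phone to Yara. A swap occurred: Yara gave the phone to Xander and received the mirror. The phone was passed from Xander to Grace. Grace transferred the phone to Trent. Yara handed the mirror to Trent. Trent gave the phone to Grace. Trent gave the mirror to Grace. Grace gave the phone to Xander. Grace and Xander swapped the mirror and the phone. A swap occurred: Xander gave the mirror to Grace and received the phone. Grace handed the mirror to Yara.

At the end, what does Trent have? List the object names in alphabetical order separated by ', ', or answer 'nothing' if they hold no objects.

Tracking all object holders:
Start: mirror:Yara, phone:Grace
Event 1 (give mirror: Yara -> Xander). State: mirror:Xander, phone:Grace
Event 2 (swap mirror<->phone: now mirror:Grace, phone:Xander). State: mirror:Grace, phone:Xander
Event 3 (swap phone<->mirror: now phone:Grace, mirror:Xander). State: mirror:Xander, phone:Grace
Event 4 (give phone: Grace -> Yara). State: mirror:Xander, phone:Yara
Event 5 (swap phone<->mirror: now phone:Xander, mirror:Yara). State: mirror:Yara, phone:Xander
Event 6 (give phone: Xander -> Grace). State: mirror:Yara, phone:Grace
Event 7 (give phone: Grace -> Trent). State: mirror:Yara, phone:Trent
Event 8 (give mirror: Yara -> Trent). State: mirror:Trent, phone:Trent
Event 9 (give phone: Trent -> Grace). State: mirror:Trent, phone:Grace
Event 10 (give mirror: Trent -> Grace). State: mirror:Grace, phone:Grace
Event 11 (give phone: Grace -> Xander). State: mirror:Grace, phone:Xander
Event 12 (swap mirror<->phone: now mirror:Xander, phone:Grace). State: mirror:Xander, phone:Grace
Event 13 (swap mirror<->phone: now mirror:Grace, phone:Xander). State: mirror:Grace, phone:Xander
Event 14 (give mirror: Grace -> Yara). State: mirror:Yara, phone:Xander

Final state: mirror:Yara, phone:Xander
Trent holds: (nothing).

Answer: nothing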